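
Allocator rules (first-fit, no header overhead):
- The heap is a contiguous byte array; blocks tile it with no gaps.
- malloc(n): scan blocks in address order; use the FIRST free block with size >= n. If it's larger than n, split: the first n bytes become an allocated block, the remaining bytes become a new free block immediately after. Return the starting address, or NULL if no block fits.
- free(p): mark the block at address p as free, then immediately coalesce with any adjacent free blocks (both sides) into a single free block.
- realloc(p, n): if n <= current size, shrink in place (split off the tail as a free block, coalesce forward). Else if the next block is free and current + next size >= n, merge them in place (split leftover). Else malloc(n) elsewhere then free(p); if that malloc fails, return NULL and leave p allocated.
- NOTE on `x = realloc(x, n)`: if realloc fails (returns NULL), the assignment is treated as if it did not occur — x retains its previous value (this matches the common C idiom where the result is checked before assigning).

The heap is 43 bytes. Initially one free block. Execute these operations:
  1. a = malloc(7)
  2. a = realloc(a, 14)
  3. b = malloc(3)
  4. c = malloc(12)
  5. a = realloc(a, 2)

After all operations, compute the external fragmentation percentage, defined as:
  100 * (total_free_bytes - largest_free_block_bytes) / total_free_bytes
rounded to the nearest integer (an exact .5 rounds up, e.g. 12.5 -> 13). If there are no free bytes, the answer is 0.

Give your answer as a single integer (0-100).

Answer: 46

Derivation:
Op 1: a = malloc(7) -> a = 0; heap: [0-6 ALLOC][7-42 FREE]
Op 2: a = realloc(a, 14) -> a = 0; heap: [0-13 ALLOC][14-42 FREE]
Op 3: b = malloc(3) -> b = 14; heap: [0-13 ALLOC][14-16 ALLOC][17-42 FREE]
Op 4: c = malloc(12) -> c = 17; heap: [0-13 ALLOC][14-16 ALLOC][17-28 ALLOC][29-42 FREE]
Op 5: a = realloc(a, 2) -> a = 0; heap: [0-1 ALLOC][2-13 FREE][14-16 ALLOC][17-28 ALLOC][29-42 FREE]
Free blocks: [12 14] total_free=26 largest=14 -> 100*(26-14)/26 = 1200/26 ≈ 46.154 -> rounds to 46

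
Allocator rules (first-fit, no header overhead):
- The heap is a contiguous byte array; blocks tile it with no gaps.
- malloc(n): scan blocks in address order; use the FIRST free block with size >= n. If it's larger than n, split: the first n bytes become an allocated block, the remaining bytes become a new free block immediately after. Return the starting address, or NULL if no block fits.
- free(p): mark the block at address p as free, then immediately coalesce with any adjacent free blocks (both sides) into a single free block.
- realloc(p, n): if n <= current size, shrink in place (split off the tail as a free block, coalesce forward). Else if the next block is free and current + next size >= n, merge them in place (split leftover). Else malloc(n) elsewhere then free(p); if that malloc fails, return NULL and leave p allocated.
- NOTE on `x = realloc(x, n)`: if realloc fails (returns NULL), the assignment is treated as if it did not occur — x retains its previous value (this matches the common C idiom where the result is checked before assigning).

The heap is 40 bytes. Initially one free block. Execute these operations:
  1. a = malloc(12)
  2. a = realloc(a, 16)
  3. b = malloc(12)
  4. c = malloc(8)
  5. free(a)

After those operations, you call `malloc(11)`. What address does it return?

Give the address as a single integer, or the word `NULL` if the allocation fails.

Answer: 0

Derivation:
Op 1: a = malloc(12) -> a = 0; heap: [0-11 ALLOC][12-39 FREE]
Op 2: a = realloc(a, 16) -> a = 0; heap: [0-15 ALLOC][16-39 FREE]
Op 3: b = malloc(12) -> b = 16; heap: [0-15 ALLOC][16-27 ALLOC][28-39 FREE]
Op 4: c = malloc(8) -> c = 28; heap: [0-15 ALLOC][16-27 ALLOC][28-35 ALLOC][36-39 FREE]
Op 5: free(a) -> (freed a); heap: [0-15 FREE][16-27 ALLOC][28-35 ALLOC][36-39 FREE]
malloc(11): first-fit scan over [0-15 FREE][16-27 ALLOC][28-35 ALLOC][36-39 FREE] -> 0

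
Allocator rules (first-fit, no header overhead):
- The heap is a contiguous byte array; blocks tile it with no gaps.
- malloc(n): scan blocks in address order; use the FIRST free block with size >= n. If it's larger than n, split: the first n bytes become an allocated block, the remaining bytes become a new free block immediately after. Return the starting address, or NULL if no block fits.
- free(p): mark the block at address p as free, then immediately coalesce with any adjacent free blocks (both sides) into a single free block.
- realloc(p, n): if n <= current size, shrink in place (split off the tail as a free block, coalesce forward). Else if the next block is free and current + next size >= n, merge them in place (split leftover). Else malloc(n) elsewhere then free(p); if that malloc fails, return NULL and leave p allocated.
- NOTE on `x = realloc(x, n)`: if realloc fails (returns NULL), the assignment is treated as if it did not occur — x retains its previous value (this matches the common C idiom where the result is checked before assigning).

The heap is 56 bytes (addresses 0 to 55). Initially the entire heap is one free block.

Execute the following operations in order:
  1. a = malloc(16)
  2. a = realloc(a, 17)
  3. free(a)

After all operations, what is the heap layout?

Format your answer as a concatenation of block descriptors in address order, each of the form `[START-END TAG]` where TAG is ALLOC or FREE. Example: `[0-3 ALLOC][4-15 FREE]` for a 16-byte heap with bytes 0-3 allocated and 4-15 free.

Op 1: a = malloc(16) -> a = 0; heap: [0-15 ALLOC][16-55 FREE]
Op 2: a = realloc(a, 17) -> a = 0; heap: [0-16 ALLOC][17-55 FREE]
Op 3: free(a) -> (freed a); heap: [0-55 FREE]

Answer: [0-55 FREE]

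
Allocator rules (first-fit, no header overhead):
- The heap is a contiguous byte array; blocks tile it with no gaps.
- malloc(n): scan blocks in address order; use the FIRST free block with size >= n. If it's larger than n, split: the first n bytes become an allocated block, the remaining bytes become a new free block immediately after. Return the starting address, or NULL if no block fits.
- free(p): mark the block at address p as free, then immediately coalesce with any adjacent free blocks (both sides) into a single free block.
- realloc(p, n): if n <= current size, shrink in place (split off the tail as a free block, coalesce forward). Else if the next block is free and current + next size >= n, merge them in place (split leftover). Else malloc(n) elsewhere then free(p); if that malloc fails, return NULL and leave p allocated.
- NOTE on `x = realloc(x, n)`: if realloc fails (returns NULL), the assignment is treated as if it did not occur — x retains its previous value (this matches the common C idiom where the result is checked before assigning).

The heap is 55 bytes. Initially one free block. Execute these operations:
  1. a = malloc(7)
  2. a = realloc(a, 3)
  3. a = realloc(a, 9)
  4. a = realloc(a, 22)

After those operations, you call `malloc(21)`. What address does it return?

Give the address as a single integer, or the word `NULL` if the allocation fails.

Op 1: a = malloc(7) -> a = 0; heap: [0-6 ALLOC][7-54 FREE]
Op 2: a = realloc(a, 3) -> a = 0; heap: [0-2 ALLOC][3-54 FREE]
Op 3: a = realloc(a, 9) -> a = 0; heap: [0-8 ALLOC][9-54 FREE]
Op 4: a = realloc(a, 22) -> a = 0; heap: [0-21 ALLOC][22-54 FREE]
malloc(21): first-fit scan over [0-21 ALLOC][22-54 FREE] -> 22

Answer: 22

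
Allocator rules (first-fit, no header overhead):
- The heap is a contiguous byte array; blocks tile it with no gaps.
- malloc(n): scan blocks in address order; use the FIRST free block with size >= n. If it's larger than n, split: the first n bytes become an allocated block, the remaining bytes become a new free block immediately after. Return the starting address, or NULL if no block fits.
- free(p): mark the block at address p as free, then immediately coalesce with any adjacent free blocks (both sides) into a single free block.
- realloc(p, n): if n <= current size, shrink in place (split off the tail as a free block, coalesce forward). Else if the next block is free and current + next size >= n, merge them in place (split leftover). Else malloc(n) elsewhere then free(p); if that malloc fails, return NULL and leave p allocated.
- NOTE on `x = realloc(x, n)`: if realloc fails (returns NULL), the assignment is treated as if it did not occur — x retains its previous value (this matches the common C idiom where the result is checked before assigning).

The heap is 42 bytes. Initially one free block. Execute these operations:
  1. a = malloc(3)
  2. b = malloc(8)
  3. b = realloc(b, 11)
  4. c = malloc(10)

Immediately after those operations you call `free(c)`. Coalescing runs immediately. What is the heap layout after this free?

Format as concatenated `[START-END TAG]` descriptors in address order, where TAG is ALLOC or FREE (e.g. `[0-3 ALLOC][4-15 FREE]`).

Op 1: a = malloc(3) -> a = 0; heap: [0-2 ALLOC][3-41 FREE]
Op 2: b = malloc(8) -> b = 3; heap: [0-2 ALLOC][3-10 ALLOC][11-41 FREE]
Op 3: b = realloc(b, 11) -> b = 3; heap: [0-2 ALLOC][3-13 ALLOC][14-41 FREE]
Op 4: c = malloc(10) -> c = 14; heap: [0-2 ALLOC][3-13 ALLOC][14-23 ALLOC][24-41 FREE]
free(c): c = 14 -> block [14-23 ALLOC]; mark free, coalesce with adjacent free neighbors -> [0-2 ALLOC][3-13 ALLOC][14-41 FREE]

Answer: [0-2 ALLOC][3-13 ALLOC][14-41 FREE]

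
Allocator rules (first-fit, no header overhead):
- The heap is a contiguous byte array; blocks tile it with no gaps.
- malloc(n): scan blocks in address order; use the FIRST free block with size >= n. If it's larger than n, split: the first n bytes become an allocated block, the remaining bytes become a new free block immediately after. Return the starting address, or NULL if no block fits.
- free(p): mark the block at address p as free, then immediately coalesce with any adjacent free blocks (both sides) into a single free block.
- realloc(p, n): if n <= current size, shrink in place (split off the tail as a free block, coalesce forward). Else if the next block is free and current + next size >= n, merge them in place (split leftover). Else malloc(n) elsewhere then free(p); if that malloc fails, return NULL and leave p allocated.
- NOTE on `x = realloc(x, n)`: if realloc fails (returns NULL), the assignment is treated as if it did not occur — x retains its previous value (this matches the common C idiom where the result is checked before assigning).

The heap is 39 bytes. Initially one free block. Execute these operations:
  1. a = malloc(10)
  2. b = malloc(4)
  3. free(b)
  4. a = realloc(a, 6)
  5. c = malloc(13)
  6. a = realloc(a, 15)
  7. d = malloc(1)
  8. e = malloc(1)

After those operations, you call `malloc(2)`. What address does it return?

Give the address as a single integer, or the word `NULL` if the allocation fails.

Answer: 2

Derivation:
Op 1: a = malloc(10) -> a = 0; heap: [0-9 ALLOC][10-38 FREE]
Op 2: b = malloc(4) -> b = 10; heap: [0-9 ALLOC][10-13 ALLOC][14-38 FREE]
Op 3: free(b) -> (freed b); heap: [0-9 ALLOC][10-38 FREE]
Op 4: a = realloc(a, 6) -> a = 0; heap: [0-5 ALLOC][6-38 FREE]
Op 5: c = malloc(13) -> c = 6; heap: [0-5 ALLOC][6-18 ALLOC][19-38 FREE]
Op 6: a = realloc(a, 15) -> a = 19; heap: [0-5 FREE][6-18 ALLOC][19-33 ALLOC][34-38 FREE]
Op 7: d = malloc(1) -> d = 0; heap: [0-0 ALLOC][1-5 FREE][6-18 ALLOC][19-33 ALLOC][34-38 FREE]
Op 8: e = malloc(1) -> e = 1; heap: [0-0 ALLOC][1-1 ALLOC][2-5 FREE][6-18 ALLOC][19-33 ALLOC][34-38 FREE]
malloc(2): first-fit scan over [0-0 ALLOC][1-1 ALLOC][2-5 FREE][6-18 ALLOC][19-33 ALLOC][34-38 FREE] -> 2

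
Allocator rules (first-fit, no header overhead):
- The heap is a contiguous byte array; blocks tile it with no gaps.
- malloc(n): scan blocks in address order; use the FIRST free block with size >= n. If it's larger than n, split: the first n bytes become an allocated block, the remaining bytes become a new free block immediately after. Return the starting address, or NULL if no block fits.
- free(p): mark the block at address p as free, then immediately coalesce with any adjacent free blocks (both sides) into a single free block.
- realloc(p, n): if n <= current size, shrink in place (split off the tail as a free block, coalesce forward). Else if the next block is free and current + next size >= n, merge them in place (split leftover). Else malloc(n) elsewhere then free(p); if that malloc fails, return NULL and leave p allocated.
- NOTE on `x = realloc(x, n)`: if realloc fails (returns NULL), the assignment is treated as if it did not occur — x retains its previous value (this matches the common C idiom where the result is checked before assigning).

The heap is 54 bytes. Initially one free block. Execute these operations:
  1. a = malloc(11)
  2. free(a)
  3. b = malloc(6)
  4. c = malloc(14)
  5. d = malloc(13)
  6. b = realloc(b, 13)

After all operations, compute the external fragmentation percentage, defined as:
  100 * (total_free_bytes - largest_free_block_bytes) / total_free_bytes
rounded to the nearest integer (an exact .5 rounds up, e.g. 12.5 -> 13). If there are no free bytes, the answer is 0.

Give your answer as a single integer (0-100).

Answer: 43

Derivation:
Op 1: a = malloc(11) -> a = 0; heap: [0-10 ALLOC][11-53 FREE]
Op 2: free(a) -> (freed a); heap: [0-53 FREE]
Op 3: b = malloc(6) -> b = 0; heap: [0-5 ALLOC][6-53 FREE]
Op 4: c = malloc(14) -> c = 6; heap: [0-5 ALLOC][6-19 ALLOC][20-53 FREE]
Op 5: d = malloc(13) -> d = 20; heap: [0-5 ALLOC][6-19 ALLOC][20-32 ALLOC][33-53 FREE]
Op 6: b = realloc(b, 13) -> b = 33; heap: [0-5 FREE][6-19 ALLOC][20-32 ALLOC][33-45 ALLOC][46-53 FREE]
Free blocks: [6 8] total_free=14 largest=8 -> 100*(14-8)/14 = 600/14 ≈ 42.857 -> rounds to 43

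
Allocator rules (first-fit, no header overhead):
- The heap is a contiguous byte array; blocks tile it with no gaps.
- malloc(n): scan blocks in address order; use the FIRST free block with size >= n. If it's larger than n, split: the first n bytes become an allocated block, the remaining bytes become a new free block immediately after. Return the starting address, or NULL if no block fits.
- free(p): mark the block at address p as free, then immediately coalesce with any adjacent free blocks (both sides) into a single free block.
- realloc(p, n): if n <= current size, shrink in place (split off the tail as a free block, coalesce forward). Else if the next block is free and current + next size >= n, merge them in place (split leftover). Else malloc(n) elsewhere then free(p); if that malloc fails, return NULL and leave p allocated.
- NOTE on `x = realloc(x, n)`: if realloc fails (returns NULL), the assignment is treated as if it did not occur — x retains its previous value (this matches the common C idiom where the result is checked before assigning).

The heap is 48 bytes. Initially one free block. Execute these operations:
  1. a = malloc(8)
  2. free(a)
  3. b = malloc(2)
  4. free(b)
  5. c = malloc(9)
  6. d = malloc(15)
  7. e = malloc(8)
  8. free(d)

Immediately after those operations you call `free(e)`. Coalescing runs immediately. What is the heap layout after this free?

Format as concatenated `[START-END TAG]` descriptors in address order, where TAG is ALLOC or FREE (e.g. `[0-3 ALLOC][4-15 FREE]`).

Answer: [0-8 ALLOC][9-47 FREE]

Derivation:
Op 1: a = malloc(8) -> a = 0; heap: [0-7 ALLOC][8-47 FREE]
Op 2: free(a) -> (freed a); heap: [0-47 FREE]
Op 3: b = malloc(2) -> b = 0; heap: [0-1 ALLOC][2-47 FREE]
Op 4: free(b) -> (freed b); heap: [0-47 FREE]
Op 5: c = malloc(9) -> c = 0; heap: [0-8 ALLOC][9-47 FREE]
Op 6: d = malloc(15) -> d = 9; heap: [0-8 ALLOC][9-23 ALLOC][24-47 FREE]
Op 7: e = malloc(8) -> e = 24; heap: [0-8 ALLOC][9-23 ALLOC][24-31 ALLOC][32-47 FREE]
Op 8: free(d) -> (freed d); heap: [0-8 ALLOC][9-23 FREE][24-31 ALLOC][32-47 FREE]
free(e): e = 24 -> block [24-31 ALLOC]; mark free, coalesce with adjacent free neighbors -> [0-8 ALLOC][9-47 FREE]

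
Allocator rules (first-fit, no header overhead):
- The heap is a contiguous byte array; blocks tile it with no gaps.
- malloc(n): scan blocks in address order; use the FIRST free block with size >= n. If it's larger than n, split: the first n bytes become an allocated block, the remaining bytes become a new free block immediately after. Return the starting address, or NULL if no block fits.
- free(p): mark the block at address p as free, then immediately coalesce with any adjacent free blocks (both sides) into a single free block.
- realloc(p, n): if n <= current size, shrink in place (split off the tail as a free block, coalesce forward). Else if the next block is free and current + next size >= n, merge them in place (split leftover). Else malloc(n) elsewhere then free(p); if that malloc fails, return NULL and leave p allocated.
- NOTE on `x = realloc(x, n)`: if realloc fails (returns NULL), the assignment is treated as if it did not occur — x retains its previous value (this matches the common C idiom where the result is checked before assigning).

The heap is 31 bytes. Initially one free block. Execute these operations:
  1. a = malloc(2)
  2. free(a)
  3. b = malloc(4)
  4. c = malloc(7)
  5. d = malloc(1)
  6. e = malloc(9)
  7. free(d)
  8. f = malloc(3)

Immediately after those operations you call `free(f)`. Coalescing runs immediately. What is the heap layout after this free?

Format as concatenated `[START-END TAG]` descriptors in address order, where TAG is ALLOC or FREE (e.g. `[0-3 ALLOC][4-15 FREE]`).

Op 1: a = malloc(2) -> a = 0; heap: [0-1 ALLOC][2-30 FREE]
Op 2: free(a) -> (freed a); heap: [0-30 FREE]
Op 3: b = malloc(4) -> b = 0; heap: [0-3 ALLOC][4-30 FREE]
Op 4: c = malloc(7) -> c = 4; heap: [0-3 ALLOC][4-10 ALLOC][11-30 FREE]
Op 5: d = malloc(1) -> d = 11; heap: [0-3 ALLOC][4-10 ALLOC][11-11 ALLOC][12-30 FREE]
Op 6: e = malloc(9) -> e = 12; heap: [0-3 ALLOC][4-10 ALLOC][11-11 ALLOC][12-20 ALLOC][21-30 FREE]
Op 7: free(d) -> (freed d); heap: [0-3 ALLOC][4-10 ALLOC][11-11 FREE][12-20 ALLOC][21-30 FREE]
Op 8: f = malloc(3) -> f = 21; heap: [0-3 ALLOC][4-10 ALLOC][11-11 FREE][12-20 ALLOC][21-23 ALLOC][24-30 FREE]
free(f): f = 21 -> block [21-23 ALLOC]; mark free, coalesce with adjacent free neighbors -> [0-3 ALLOC][4-10 ALLOC][11-11 FREE][12-20 ALLOC][21-30 FREE]

Answer: [0-3 ALLOC][4-10 ALLOC][11-11 FREE][12-20 ALLOC][21-30 FREE]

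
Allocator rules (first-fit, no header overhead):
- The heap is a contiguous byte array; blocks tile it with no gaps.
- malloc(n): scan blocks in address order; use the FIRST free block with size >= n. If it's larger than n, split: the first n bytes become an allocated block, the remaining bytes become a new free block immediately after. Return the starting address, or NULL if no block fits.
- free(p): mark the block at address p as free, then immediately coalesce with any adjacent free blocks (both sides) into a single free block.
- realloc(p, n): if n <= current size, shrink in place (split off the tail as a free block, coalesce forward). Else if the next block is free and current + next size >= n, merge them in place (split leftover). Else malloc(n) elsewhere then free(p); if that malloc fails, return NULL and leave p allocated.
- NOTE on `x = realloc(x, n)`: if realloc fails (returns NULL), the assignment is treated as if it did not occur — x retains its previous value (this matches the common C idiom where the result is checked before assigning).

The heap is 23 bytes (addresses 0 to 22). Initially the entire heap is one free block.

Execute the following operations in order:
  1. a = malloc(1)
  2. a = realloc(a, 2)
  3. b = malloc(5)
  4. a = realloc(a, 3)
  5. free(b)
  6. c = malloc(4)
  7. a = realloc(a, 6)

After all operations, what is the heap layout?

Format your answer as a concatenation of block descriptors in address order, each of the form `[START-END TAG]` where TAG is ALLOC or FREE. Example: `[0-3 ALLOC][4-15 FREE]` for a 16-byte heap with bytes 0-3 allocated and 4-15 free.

Answer: [0-3 ALLOC][4-6 FREE][7-12 ALLOC][13-22 FREE]

Derivation:
Op 1: a = malloc(1) -> a = 0; heap: [0-0 ALLOC][1-22 FREE]
Op 2: a = realloc(a, 2) -> a = 0; heap: [0-1 ALLOC][2-22 FREE]
Op 3: b = malloc(5) -> b = 2; heap: [0-1 ALLOC][2-6 ALLOC][7-22 FREE]
Op 4: a = realloc(a, 3) -> a = 7; heap: [0-1 FREE][2-6 ALLOC][7-9 ALLOC][10-22 FREE]
Op 5: free(b) -> (freed b); heap: [0-6 FREE][7-9 ALLOC][10-22 FREE]
Op 6: c = malloc(4) -> c = 0; heap: [0-3 ALLOC][4-6 FREE][7-9 ALLOC][10-22 FREE]
Op 7: a = realloc(a, 6) -> a = 7; heap: [0-3 ALLOC][4-6 FREE][7-12 ALLOC][13-22 FREE]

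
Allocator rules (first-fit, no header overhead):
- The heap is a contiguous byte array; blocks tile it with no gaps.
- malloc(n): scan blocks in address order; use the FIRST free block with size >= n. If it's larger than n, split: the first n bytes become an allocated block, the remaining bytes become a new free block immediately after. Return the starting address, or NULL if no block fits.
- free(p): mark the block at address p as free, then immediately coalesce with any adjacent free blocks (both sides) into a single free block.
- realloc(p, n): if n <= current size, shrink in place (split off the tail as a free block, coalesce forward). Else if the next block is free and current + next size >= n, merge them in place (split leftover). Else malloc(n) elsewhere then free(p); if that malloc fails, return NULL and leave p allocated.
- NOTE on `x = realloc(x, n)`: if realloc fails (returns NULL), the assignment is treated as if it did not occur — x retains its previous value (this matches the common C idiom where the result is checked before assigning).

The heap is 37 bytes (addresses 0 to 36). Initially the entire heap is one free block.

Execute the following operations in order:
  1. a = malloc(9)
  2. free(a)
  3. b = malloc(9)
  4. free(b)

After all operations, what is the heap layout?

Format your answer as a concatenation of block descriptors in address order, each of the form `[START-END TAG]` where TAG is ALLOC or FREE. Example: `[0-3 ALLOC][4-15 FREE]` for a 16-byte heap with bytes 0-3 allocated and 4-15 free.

Answer: [0-36 FREE]

Derivation:
Op 1: a = malloc(9) -> a = 0; heap: [0-8 ALLOC][9-36 FREE]
Op 2: free(a) -> (freed a); heap: [0-36 FREE]
Op 3: b = malloc(9) -> b = 0; heap: [0-8 ALLOC][9-36 FREE]
Op 4: free(b) -> (freed b); heap: [0-36 FREE]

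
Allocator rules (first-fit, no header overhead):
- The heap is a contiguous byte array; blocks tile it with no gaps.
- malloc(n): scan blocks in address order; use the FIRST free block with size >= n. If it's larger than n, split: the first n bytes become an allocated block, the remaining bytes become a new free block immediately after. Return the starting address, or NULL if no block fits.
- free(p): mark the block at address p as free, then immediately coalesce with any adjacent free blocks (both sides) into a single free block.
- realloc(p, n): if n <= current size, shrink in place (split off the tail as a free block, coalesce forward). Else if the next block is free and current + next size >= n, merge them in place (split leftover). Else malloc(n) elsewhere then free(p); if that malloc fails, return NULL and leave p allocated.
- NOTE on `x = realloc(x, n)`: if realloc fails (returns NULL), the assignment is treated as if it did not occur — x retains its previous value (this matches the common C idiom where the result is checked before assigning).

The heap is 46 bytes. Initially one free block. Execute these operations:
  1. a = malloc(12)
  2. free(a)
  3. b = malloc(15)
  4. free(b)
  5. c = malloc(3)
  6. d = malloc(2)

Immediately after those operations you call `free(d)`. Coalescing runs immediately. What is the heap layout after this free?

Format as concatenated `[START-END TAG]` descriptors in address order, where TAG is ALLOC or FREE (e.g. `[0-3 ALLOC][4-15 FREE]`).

Op 1: a = malloc(12) -> a = 0; heap: [0-11 ALLOC][12-45 FREE]
Op 2: free(a) -> (freed a); heap: [0-45 FREE]
Op 3: b = malloc(15) -> b = 0; heap: [0-14 ALLOC][15-45 FREE]
Op 4: free(b) -> (freed b); heap: [0-45 FREE]
Op 5: c = malloc(3) -> c = 0; heap: [0-2 ALLOC][3-45 FREE]
Op 6: d = malloc(2) -> d = 3; heap: [0-2 ALLOC][3-4 ALLOC][5-45 FREE]
free(d): d = 3 -> block [3-4 ALLOC]; mark free, coalesce with adjacent free neighbors -> [0-2 ALLOC][3-45 FREE]

Answer: [0-2 ALLOC][3-45 FREE]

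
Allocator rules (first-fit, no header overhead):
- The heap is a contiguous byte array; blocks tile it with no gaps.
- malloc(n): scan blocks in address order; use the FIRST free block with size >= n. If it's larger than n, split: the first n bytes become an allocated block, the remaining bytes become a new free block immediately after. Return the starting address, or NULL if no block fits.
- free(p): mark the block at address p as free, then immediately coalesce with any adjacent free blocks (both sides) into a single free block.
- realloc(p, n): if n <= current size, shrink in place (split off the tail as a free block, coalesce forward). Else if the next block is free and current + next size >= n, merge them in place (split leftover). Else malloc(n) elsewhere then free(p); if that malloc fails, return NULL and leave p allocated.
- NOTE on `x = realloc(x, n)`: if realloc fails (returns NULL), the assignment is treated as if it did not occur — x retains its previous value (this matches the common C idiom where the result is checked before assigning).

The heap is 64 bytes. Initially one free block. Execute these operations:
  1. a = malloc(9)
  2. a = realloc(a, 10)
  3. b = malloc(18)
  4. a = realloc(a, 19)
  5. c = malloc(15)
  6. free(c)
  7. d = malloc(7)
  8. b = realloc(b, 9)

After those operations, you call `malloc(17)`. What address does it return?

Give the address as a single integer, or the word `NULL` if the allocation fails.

Op 1: a = malloc(9) -> a = 0; heap: [0-8 ALLOC][9-63 FREE]
Op 2: a = realloc(a, 10) -> a = 0; heap: [0-9 ALLOC][10-63 FREE]
Op 3: b = malloc(18) -> b = 10; heap: [0-9 ALLOC][10-27 ALLOC][28-63 FREE]
Op 4: a = realloc(a, 19) -> a = 28; heap: [0-9 FREE][10-27 ALLOC][28-46 ALLOC][47-63 FREE]
Op 5: c = malloc(15) -> c = 47; heap: [0-9 FREE][10-27 ALLOC][28-46 ALLOC][47-61 ALLOC][62-63 FREE]
Op 6: free(c) -> (freed c); heap: [0-9 FREE][10-27 ALLOC][28-46 ALLOC][47-63 FREE]
Op 7: d = malloc(7) -> d = 0; heap: [0-6 ALLOC][7-9 FREE][10-27 ALLOC][28-46 ALLOC][47-63 FREE]
Op 8: b = realloc(b, 9) -> b = 10; heap: [0-6 ALLOC][7-9 FREE][10-18 ALLOC][19-27 FREE][28-46 ALLOC][47-63 FREE]
malloc(17): first-fit scan over [0-6 ALLOC][7-9 FREE][10-18 ALLOC][19-27 FREE][28-46 ALLOC][47-63 FREE] -> 47

Answer: 47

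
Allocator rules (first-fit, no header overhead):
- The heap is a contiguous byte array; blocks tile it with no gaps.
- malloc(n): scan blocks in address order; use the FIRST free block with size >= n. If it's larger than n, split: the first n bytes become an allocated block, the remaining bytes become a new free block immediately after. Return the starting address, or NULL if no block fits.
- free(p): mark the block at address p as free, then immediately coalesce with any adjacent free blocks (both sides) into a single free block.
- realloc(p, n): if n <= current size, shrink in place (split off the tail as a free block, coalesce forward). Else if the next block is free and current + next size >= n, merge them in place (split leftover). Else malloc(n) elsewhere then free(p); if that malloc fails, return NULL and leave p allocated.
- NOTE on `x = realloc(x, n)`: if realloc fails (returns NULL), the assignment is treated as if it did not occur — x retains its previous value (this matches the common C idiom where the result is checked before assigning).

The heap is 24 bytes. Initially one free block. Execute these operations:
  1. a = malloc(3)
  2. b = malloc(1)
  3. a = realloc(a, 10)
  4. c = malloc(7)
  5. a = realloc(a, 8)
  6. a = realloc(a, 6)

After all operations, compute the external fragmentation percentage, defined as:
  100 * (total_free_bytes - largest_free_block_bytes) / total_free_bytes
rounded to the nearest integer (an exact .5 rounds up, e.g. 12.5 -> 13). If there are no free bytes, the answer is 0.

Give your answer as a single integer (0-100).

Answer: 60

Derivation:
Op 1: a = malloc(3) -> a = 0; heap: [0-2 ALLOC][3-23 FREE]
Op 2: b = malloc(1) -> b = 3; heap: [0-2 ALLOC][3-3 ALLOC][4-23 FREE]
Op 3: a = realloc(a, 10) -> a = 4; heap: [0-2 FREE][3-3 ALLOC][4-13 ALLOC][14-23 FREE]
Op 4: c = malloc(7) -> c = 14; heap: [0-2 FREE][3-3 ALLOC][4-13 ALLOC][14-20 ALLOC][21-23 FREE]
Op 5: a = realloc(a, 8) -> a = 4; heap: [0-2 FREE][3-3 ALLOC][4-11 ALLOC][12-13 FREE][14-20 ALLOC][21-23 FREE]
Op 6: a = realloc(a, 6) -> a = 4; heap: [0-2 FREE][3-3 ALLOC][4-9 ALLOC][10-13 FREE][14-20 ALLOC][21-23 FREE]
Free blocks: [3 4 3] total_free=10 largest=4 -> 100*(10-4)/10 = 600/10 = 60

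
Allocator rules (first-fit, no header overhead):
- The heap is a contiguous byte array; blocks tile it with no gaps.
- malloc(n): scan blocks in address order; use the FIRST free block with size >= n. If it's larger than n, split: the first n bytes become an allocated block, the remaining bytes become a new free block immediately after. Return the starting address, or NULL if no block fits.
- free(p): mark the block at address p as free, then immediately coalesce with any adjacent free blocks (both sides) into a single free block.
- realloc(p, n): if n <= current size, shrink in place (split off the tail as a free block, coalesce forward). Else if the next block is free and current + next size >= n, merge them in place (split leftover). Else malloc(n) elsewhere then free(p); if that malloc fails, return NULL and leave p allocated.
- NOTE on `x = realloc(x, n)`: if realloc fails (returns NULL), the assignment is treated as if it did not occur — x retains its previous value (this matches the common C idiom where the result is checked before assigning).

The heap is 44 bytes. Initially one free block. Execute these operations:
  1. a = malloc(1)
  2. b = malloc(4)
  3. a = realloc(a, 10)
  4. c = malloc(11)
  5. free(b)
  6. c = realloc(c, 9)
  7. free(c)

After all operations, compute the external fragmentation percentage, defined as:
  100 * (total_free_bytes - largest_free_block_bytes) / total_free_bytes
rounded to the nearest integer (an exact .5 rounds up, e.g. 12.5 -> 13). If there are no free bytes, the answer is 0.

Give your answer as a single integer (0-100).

Op 1: a = malloc(1) -> a = 0; heap: [0-0 ALLOC][1-43 FREE]
Op 2: b = malloc(4) -> b = 1; heap: [0-0 ALLOC][1-4 ALLOC][5-43 FREE]
Op 3: a = realloc(a, 10) -> a = 5; heap: [0-0 FREE][1-4 ALLOC][5-14 ALLOC][15-43 FREE]
Op 4: c = malloc(11) -> c = 15; heap: [0-0 FREE][1-4 ALLOC][5-14 ALLOC][15-25 ALLOC][26-43 FREE]
Op 5: free(b) -> (freed b); heap: [0-4 FREE][5-14 ALLOC][15-25 ALLOC][26-43 FREE]
Op 6: c = realloc(c, 9) -> c = 15; heap: [0-4 FREE][5-14 ALLOC][15-23 ALLOC][24-43 FREE]
Op 7: free(c) -> (freed c); heap: [0-4 FREE][5-14 ALLOC][15-43 FREE]
Free blocks: [5 29] total_free=34 largest=29 -> 100*(34-29)/34 = 500/34 ≈ 14.706 -> rounds to 15

Answer: 15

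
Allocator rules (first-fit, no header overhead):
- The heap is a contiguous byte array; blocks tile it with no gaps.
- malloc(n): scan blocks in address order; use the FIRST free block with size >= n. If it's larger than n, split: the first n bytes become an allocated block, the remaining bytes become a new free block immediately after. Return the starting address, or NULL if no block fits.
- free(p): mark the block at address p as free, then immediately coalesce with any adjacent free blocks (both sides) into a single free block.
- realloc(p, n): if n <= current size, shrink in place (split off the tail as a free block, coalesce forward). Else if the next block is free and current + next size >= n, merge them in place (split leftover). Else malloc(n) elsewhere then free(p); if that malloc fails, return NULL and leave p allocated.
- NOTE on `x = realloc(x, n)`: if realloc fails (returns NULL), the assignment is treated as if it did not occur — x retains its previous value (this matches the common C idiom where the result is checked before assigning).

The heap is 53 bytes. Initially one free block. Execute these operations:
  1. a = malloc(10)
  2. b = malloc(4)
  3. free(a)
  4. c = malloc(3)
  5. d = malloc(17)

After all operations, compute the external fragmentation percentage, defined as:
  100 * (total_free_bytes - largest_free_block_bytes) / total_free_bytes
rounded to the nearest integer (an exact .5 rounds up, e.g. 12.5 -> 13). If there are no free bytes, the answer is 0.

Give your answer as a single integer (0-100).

Answer: 24

Derivation:
Op 1: a = malloc(10) -> a = 0; heap: [0-9 ALLOC][10-52 FREE]
Op 2: b = malloc(4) -> b = 10; heap: [0-9 ALLOC][10-13 ALLOC][14-52 FREE]
Op 3: free(a) -> (freed a); heap: [0-9 FREE][10-13 ALLOC][14-52 FREE]
Op 4: c = malloc(3) -> c = 0; heap: [0-2 ALLOC][3-9 FREE][10-13 ALLOC][14-52 FREE]
Op 5: d = malloc(17) -> d = 14; heap: [0-2 ALLOC][3-9 FREE][10-13 ALLOC][14-30 ALLOC][31-52 FREE]
Free blocks: [7 22] total_free=29 largest=22 -> 100*(29-22)/29 = 700/29 ≈ 24.138 -> rounds to 24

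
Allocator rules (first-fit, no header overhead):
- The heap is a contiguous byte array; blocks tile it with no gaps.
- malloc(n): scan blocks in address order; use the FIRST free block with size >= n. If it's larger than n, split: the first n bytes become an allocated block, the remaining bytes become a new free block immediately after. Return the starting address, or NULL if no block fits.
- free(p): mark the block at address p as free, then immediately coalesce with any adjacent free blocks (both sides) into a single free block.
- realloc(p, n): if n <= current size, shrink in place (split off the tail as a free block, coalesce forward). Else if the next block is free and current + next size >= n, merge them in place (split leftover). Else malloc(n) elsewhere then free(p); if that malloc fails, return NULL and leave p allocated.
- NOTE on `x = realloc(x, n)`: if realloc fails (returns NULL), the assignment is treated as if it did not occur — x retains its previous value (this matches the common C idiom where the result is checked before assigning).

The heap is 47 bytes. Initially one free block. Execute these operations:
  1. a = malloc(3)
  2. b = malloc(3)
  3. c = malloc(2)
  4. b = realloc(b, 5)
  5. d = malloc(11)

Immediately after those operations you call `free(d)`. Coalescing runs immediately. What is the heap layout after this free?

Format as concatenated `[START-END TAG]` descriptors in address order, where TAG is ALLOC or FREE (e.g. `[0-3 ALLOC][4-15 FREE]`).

Op 1: a = malloc(3) -> a = 0; heap: [0-2 ALLOC][3-46 FREE]
Op 2: b = malloc(3) -> b = 3; heap: [0-2 ALLOC][3-5 ALLOC][6-46 FREE]
Op 3: c = malloc(2) -> c = 6; heap: [0-2 ALLOC][3-5 ALLOC][6-7 ALLOC][8-46 FREE]
Op 4: b = realloc(b, 5) -> b = 8; heap: [0-2 ALLOC][3-5 FREE][6-7 ALLOC][8-12 ALLOC][13-46 FREE]
Op 5: d = malloc(11) -> d = 13; heap: [0-2 ALLOC][3-5 FREE][6-7 ALLOC][8-12 ALLOC][13-23 ALLOC][24-46 FREE]
free(d): d = 13 -> block [13-23 ALLOC]; mark free, coalesce with adjacent free neighbors -> [0-2 ALLOC][3-5 FREE][6-7 ALLOC][8-12 ALLOC][13-46 FREE]

Answer: [0-2 ALLOC][3-5 FREE][6-7 ALLOC][8-12 ALLOC][13-46 FREE]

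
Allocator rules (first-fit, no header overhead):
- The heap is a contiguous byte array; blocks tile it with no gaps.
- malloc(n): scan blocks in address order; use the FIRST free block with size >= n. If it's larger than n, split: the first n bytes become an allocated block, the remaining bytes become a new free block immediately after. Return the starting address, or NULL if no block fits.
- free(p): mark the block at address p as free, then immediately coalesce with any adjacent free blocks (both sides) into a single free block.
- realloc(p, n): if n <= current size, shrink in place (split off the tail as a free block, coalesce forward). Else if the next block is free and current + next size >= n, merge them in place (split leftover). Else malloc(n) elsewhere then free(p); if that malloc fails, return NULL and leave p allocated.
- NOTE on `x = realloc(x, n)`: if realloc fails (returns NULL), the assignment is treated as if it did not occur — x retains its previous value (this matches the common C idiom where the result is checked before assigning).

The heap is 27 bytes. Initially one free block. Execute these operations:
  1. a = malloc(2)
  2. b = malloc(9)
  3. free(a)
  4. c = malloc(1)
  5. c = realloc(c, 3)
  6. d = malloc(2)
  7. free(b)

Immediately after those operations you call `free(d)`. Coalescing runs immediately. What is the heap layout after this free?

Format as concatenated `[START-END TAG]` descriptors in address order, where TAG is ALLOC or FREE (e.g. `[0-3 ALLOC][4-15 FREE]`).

Answer: [0-10 FREE][11-13 ALLOC][14-26 FREE]

Derivation:
Op 1: a = malloc(2) -> a = 0; heap: [0-1 ALLOC][2-26 FREE]
Op 2: b = malloc(9) -> b = 2; heap: [0-1 ALLOC][2-10 ALLOC][11-26 FREE]
Op 3: free(a) -> (freed a); heap: [0-1 FREE][2-10 ALLOC][11-26 FREE]
Op 4: c = malloc(1) -> c = 0; heap: [0-0 ALLOC][1-1 FREE][2-10 ALLOC][11-26 FREE]
Op 5: c = realloc(c, 3) -> c = 11; heap: [0-1 FREE][2-10 ALLOC][11-13 ALLOC][14-26 FREE]
Op 6: d = malloc(2) -> d = 0; heap: [0-1 ALLOC][2-10 ALLOC][11-13 ALLOC][14-26 FREE]
Op 7: free(b) -> (freed b); heap: [0-1 ALLOC][2-10 FREE][11-13 ALLOC][14-26 FREE]
free(d): d = 0 -> block [0-1 ALLOC]; mark free, coalesce with adjacent free neighbors -> [0-10 FREE][11-13 ALLOC][14-26 FREE]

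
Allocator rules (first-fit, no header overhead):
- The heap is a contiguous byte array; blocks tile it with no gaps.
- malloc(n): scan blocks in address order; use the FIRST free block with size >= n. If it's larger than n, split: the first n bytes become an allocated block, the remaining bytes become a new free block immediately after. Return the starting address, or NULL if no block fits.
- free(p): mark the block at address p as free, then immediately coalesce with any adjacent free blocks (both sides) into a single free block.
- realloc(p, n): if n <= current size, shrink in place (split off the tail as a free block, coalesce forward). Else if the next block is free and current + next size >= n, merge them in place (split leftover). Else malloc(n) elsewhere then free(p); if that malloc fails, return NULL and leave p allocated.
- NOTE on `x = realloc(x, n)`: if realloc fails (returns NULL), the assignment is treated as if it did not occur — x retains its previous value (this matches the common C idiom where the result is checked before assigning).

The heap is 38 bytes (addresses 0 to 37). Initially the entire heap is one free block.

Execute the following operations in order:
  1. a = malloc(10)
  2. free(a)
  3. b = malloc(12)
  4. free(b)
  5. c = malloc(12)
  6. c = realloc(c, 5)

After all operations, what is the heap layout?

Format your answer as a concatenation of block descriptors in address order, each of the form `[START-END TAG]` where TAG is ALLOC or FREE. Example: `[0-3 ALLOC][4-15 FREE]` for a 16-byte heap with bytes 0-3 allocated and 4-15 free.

Op 1: a = malloc(10) -> a = 0; heap: [0-9 ALLOC][10-37 FREE]
Op 2: free(a) -> (freed a); heap: [0-37 FREE]
Op 3: b = malloc(12) -> b = 0; heap: [0-11 ALLOC][12-37 FREE]
Op 4: free(b) -> (freed b); heap: [0-37 FREE]
Op 5: c = malloc(12) -> c = 0; heap: [0-11 ALLOC][12-37 FREE]
Op 6: c = realloc(c, 5) -> c = 0; heap: [0-4 ALLOC][5-37 FREE]

Answer: [0-4 ALLOC][5-37 FREE]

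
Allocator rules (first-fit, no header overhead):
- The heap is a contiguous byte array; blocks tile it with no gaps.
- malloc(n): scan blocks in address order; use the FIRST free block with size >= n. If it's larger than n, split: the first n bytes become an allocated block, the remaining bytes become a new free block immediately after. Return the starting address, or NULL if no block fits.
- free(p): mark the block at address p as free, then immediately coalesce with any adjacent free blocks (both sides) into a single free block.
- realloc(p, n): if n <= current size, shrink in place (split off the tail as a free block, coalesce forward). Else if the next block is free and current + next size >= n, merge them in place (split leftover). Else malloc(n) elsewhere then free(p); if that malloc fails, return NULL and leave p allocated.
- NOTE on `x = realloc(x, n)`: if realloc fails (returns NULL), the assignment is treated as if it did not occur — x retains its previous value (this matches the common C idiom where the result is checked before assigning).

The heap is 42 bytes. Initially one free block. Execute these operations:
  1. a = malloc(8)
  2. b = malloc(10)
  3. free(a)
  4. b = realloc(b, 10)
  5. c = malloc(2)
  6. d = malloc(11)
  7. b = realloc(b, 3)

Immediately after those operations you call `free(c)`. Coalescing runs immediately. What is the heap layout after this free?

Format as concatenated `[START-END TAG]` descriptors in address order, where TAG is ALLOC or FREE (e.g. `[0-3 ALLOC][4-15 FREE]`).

Op 1: a = malloc(8) -> a = 0; heap: [0-7 ALLOC][8-41 FREE]
Op 2: b = malloc(10) -> b = 8; heap: [0-7 ALLOC][8-17 ALLOC][18-41 FREE]
Op 3: free(a) -> (freed a); heap: [0-7 FREE][8-17 ALLOC][18-41 FREE]
Op 4: b = realloc(b, 10) -> b = 8; heap: [0-7 FREE][8-17 ALLOC][18-41 FREE]
Op 5: c = malloc(2) -> c = 0; heap: [0-1 ALLOC][2-7 FREE][8-17 ALLOC][18-41 FREE]
Op 6: d = malloc(11) -> d = 18; heap: [0-1 ALLOC][2-7 FREE][8-17 ALLOC][18-28 ALLOC][29-41 FREE]
Op 7: b = realloc(b, 3) -> b = 8; heap: [0-1 ALLOC][2-7 FREE][8-10 ALLOC][11-17 FREE][18-28 ALLOC][29-41 FREE]
free(c): c = 0 -> block [0-1 ALLOC]; mark free, coalesce with adjacent free neighbors -> [0-7 FREE][8-10 ALLOC][11-17 FREE][18-28 ALLOC][29-41 FREE]

Answer: [0-7 FREE][8-10 ALLOC][11-17 FREE][18-28 ALLOC][29-41 FREE]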